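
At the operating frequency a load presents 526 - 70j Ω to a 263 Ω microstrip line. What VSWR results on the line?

Γ = (Z_L − Z_0)/(Z_L + Z_0) = (263 − j70)/(789 − j70)
|Γ| = 272/792 = 0.344
VSWR = (1 + |Γ|)/(1 − |Γ|) = 1.34/0.656

VSWR ≈ 2.05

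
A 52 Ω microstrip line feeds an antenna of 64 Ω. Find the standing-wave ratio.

VSWR ≈ 1.23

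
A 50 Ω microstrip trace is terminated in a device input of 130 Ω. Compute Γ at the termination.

Γ = (Z_L − Z_0)/(Z_L + Z_0) = (130 − 50)/(130 + 50) = 80/180

Γ = 0.444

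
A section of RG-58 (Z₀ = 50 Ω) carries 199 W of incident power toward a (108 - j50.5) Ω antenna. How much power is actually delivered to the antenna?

P_delivered ≈ 156 W

|Γ| = |(58 − j50.5)/(158 − j50.5)| = 0.464
|Γ|² = 0.215
P_refl = |Γ|²·P_inc = 42.8 W, P_del = (1 − |Γ|²)·P_inc = 156 W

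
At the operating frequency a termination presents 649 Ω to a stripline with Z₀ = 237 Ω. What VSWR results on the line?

VSWR ≈ 2.74

For a purely resistive load, VSWR = R_L/Z_0 or Z_0/R_L (whichever > 1) = 649/237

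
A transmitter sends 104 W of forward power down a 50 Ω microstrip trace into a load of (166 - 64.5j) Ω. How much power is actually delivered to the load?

|Γ| = |(116 − j64.5)/(216 − j64.5)| = 0.589
|Γ|² = 0.347
P_refl = |Γ|²·P_inc = 36.1 W, P_del = (1 − |Γ|²)·P_inc = 67.9 W

P_delivered ≈ 67.9 W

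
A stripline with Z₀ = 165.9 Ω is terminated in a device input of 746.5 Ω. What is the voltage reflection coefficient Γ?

Γ = 0.636

Γ = (Z_L − Z_0)/(Z_L + Z_0) = (746.5 − 165.9)/(746.5 + 165.9) = 580.6/912.4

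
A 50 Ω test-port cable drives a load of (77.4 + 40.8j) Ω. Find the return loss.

RL ≈ 8.7 dB

Γ = (27.4 + j40.8)/(127.4 + j40.8), |Γ| = 0.367
RL = −20·log₁₀|Γ| = −20·log₁₀(0.367)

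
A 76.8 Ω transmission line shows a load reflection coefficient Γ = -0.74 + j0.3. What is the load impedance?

Z_L = Z_0·(1 + Γ)/(1 − Γ) = 76.8·(0.26 + j0.3)/(1.74 − j0.3)

Z_L ≈ 8.93 + j14.8 Ω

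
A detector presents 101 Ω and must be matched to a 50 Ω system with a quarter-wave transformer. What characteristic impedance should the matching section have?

Z_qwt ≈ 71.1 Ω

Z_qwt = √(Z_0·R_L) = √(50 × 101) = √5050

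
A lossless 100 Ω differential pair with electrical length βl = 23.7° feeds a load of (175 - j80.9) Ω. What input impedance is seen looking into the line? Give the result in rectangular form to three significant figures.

tan(βl) = tan(23.7°) = 0.439
Z_in = Z_0·(Z_L + jZ_0·tanβl)/(Z_0 + jZ_L·tanβl)
     = 100·(175 − j37)/(136 + j76.8)

Z_in ≈ 86 − j76.1 Ω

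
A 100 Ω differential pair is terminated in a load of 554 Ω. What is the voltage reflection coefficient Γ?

Γ = (Z_L − Z_0)/(Z_L + Z_0) = (554 − 100)/(554 + 100) = 454/654

Γ = 0.694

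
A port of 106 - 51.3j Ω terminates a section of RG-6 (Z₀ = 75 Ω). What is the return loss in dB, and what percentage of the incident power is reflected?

RL ≈ 9.93 dB; 10.2% of incident power reflected

Γ = (31 − j51.3)/(181 − j51.3), |Γ| = 0.319
RL = −20·log₁₀(0.319) = 9.93 dB
P_refl/P_inc = |Γ|² = 0.102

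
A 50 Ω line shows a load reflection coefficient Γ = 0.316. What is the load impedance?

Z_L = Z_0·(1 + Γ)/(1 − Γ) = 50·(1.32)/(0.684)

Z_L ≈ 96.2 Ω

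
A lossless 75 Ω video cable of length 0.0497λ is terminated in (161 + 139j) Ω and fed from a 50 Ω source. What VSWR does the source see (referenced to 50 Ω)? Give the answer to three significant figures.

βl = 2π × 0.0497 = 17.9°
tan(βl) = 0.323
Z_in = Z_0·(Z_L + jZ_0·tanβl)/(Z_0 + jZ_L·tanβl) = 277 − j71.7 Ω
Γ_s = (Z_in − Z_s)/(Z_in + Z_s) = (227 − j71.7)/(327 − j71.7), |Γ_s| = 0.711
VSWR = (1 + |Γ_s|)/(1 − |Γ_s|)

VSWR ≈ 5.92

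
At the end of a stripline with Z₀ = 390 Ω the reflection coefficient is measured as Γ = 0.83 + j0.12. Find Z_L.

Z_L ≈ 2670 + j2160 Ω

Z_L = Z_0·(1 + Γ)/(1 − Γ) = 390·(1.83 + j0.12)/(0.17 − j0.12)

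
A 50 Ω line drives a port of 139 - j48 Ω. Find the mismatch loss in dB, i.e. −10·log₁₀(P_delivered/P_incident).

mismatch loss ≈ 1.36 dB

Γ = (89 − j48)/(189 − j48), |Γ| = 0.519
|Γ|² = 0.269, so P_del/P_inc = 1 − |Γ|² = 0.731
ML = −10·log₁₀(1 − |Γ|²)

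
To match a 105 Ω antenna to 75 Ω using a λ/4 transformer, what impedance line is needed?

Z_qwt ≈ 88.7 Ω

Z_qwt = √(Z_0·R_L) = √(75 × 105) = √7875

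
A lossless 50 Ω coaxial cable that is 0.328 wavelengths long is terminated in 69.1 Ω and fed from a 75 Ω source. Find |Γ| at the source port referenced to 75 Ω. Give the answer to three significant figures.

βl = 2π × 0.328 = 118°
tan(βl) = -1.87
Z_in = Z_0·(Z_L + jZ_0·tanβl)/(Z_0 + jZ_L·tanβl) = 40.4 + j11.1 Ω
Γ_s = (Z_in − Z_s)/(Z_in + Z_s) = (-34.6 + j11.1)/(115 + j11.1), |Γ_s| = 0.313

|Γ| ≈ 0.313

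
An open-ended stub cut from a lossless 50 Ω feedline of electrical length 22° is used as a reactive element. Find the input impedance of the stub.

Z_in ≈ −j124 Ω

tan(βl) = 0.404
For an open-ended stub, Z_in = −jZ_0·cot(βl) = −jZ_0/tan(βl)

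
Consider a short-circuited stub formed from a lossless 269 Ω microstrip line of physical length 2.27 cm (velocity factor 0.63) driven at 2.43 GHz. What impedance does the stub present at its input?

λ = v/f = 0.63·c / 2.43 GHz = 0.0778 m
βl = 2π·l/λ = 2π × 0.292 = 105°
tan(βl) = -3.71
For a short-circuited stub, Z_in = jZ_0·tan(βl)

Z_in ≈ −j999 Ω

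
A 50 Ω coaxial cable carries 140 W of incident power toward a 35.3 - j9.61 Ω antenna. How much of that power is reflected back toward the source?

P_reflected ≈ 5.86 W

|Γ| = |(-14.7 − j9.61)/(85.3 − j9.61)| = 0.205
|Γ|² = 0.0419
P_refl = |Γ|²·P_inc = 5.86 W, P_del = (1 − |Γ|²)·P_inc = 134 W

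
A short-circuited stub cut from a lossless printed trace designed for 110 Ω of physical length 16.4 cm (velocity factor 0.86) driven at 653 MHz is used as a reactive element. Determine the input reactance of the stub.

λ = v/f = 0.86·c / 653 MHz = 0.395 m
βl = 2π·l/λ = 2π × 0.415 = 149°
tan(βl) = -0.591
For a short-circuited stub, Z_in = jZ_0·tan(βl)

X_in ≈ -65 Ω (capacitive)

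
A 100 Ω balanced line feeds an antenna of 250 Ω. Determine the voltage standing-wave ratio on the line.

Γ = (250 − 100)/(250 + 100) = 0.429
VSWR = (1 + 0.429)/(1 − 0.429)

VSWR ≈ 2.5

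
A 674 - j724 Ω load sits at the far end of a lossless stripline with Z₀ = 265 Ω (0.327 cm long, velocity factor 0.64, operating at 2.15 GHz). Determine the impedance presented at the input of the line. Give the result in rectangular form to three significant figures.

λ = v/f = 0.64·c / 2.15 GHz = 0.0893 m
βl = 2π·l/λ = 2π × 0.0366 = 13.2°
tan(βl) = tan(13.2°) = 0.234
Z_in = Z_0·(Z_L + jZ_0·tanβl)/(Z_0 + jZ_L·tanβl)
     = 265·(674 − j662)/(435 + j158)

Z_in ≈ 234 − j488 Ω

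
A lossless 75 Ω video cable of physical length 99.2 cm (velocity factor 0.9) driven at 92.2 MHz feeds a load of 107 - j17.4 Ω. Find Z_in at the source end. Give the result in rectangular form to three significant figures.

Z_in ≈ 67.9 + j28.1 Ω

λ = v/f = 0.9·c / 92.2 MHz = 2.93 m
βl = 2π·l/λ = 2π × 0.339 = 122°
tan(βl) = tan(122°) = -1.6
Z_in = Z_0·(Z_L + jZ_0·tanβl)/(Z_0 + jZ_L·tanβl)
     = 75·(107 − j138)/(47.1 − j172)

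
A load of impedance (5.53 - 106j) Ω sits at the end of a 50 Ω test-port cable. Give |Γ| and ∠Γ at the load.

Γ = (Z_L − Z_0)/(Z_L + Z_0) = (-44.47 − j106)/(55.53 − j106)
|Γ| = 115/120 = 0.961

Γ ≈ 0.961 ∠ -50.4°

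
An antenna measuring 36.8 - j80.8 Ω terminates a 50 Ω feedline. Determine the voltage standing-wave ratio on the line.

VSWR ≈ 5.46

Γ = (Z_L − Z_0)/(Z_L + Z_0) = (-13.2 − j80.8)/(86.8 − j80.8)
|Γ| = 81.9/119 = 0.69
VSWR = (1 + |Γ|)/(1 − |Γ|) = 1.69/0.31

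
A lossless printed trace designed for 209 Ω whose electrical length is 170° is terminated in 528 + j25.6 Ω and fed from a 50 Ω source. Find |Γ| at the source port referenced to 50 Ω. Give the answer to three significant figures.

|Γ| ≈ 0.822

tan(βl) = -0.176
Z_in = Z_0·(Z_L + jZ_0·tanβl)/(Z_0 + jZ_L·tanβl) = 438 + j180 Ω
Γ_s = (Z_in − Z_s)/(Z_in + Z_s) = (388 + j180)/(488 + j180), |Γ_s| = 0.822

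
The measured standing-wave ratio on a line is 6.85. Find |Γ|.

|Γ| ≈ 0.745

|Γ| = (S − 1)/(S + 1) = (6.85 − 1)/(6.85 + 1) = 5.85/7.85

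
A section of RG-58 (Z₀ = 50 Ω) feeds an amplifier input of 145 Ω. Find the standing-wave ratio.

VSWR ≈ 2.9

For a purely resistive load, VSWR = R_L/Z_0 or Z_0/R_L (whichever > 1) = 145/50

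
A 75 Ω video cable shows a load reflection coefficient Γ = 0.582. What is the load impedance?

Z_L = Z_0·(1 + Γ)/(1 − Γ) = 75·(1.58)/(0.418)

Z_L ≈ 284 Ω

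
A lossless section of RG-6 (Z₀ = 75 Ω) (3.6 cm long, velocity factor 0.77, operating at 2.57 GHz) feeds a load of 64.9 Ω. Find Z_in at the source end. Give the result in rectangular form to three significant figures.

Z_in ≈ 71 − j9.78 Ω

λ = v/f = 0.77·c / 2.57 GHz = 0.0899 m
βl = 2π·l/λ = 2π × 0.401 = 144°
tan(βl) = tan(144°) = -0.722
Z_in = Z_0·(Z_L + jZ_0·tanβl)/(Z_0 + jZ_L·tanβl)
     = 75·(64.9 − j54.1)/(75 − j46.8)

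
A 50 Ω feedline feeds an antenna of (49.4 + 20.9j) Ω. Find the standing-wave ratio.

Γ = (Z_L − Z_0)/(Z_L + Z_0) = (-0.6 + j20.9)/(99.4 + j20.9)
|Γ| = 20.9/102 = 0.206
VSWR = (1 + |Γ|)/(1 − |Γ|) = 1.21/0.794

VSWR ≈ 1.52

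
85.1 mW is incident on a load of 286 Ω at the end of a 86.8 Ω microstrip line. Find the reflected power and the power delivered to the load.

Γ = (286 − 86.8)/(286 + 86.8) = 0.534
|Γ|² = 0.286
P_refl = |Γ|²·P_inc = 24.3 mW, P_del = (1 − |Γ|²)·P_inc = 60.8 mW

P_reflected ≈ 24.3 mW; P_delivered ≈ 60.8 mW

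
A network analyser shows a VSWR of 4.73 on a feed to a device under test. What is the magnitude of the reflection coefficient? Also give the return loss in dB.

|Γ| ≈ 0.651; return loss ≈ 3.73 dB

|Γ| = (S − 1)/(S + 1) = (4.73 − 1)/(4.73 + 1) = 3.73/5.73
RL = −20·log₁₀|Γ| = −20·log₁₀(0.651)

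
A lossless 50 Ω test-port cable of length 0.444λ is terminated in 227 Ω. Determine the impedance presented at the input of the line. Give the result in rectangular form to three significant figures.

βl = 2π × 0.444 = 160°
tan(βl) = tan(160°) = -0.367
Z_in = Z_0·(Z_L + jZ_0·tanβl)/(Z_0 + jZ_L·tanβl)
     = 50·(227 − j18.4)/(50 − j83.3)

Z_in ≈ 68.2 + j95.3 Ω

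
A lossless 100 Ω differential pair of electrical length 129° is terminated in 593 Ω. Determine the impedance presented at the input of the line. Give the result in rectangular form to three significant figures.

tan(βl) = tan(129°) = -1.23
Z_in = Z_0·(Z_L + jZ_0·tanβl)/(Z_0 + jZ_L·tanβl)
     = 100·(593 − j123)/(100 − j732)

Z_in ≈ 27.4 + j77.2 Ω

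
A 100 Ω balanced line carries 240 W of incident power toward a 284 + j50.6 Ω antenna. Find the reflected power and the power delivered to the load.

|Γ| = |(184 + j50.6)/(384 + j50.6)| = 0.493
|Γ|² = 0.243
P_refl = |Γ|²·P_inc = 58.3 W, P_del = (1 − |Γ|²)·P_inc = 182 W

P_reflected ≈ 58.3 W; P_delivered ≈ 182 W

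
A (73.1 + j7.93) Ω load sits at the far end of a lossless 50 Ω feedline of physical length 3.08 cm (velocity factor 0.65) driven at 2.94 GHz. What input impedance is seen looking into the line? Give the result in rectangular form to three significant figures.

Z_in ≈ 64.9 + j17.5 Ω

λ = v/f = 0.65·c / 2.94 GHz = 0.0663 m
βl = 2π·l/λ = 2π × 0.464 = 167°
tan(βl) = tan(167°) = -0.228
Z_in = Z_0·(Z_L + jZ_0·tanβl)/(Z_0 + jZ_L·tanβl)
     = 50·(73.1 − j3.45)/(51.8 − j16.6)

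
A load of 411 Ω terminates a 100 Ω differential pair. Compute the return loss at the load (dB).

Γ = (411 − 100)/(411 + 100) = 0.609
RL = −20·log₁₀|Γ| = −20·log₁₀(0.609)

RL ≈ 4.31 dB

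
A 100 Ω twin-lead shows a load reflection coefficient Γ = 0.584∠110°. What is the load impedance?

Z_L = Z_0·(1 + Γ)/(1 − Γ) = 100·(0.8 + j0.549)/(1.2 − j0.549)

Z_L ≈ 37.9 + j63.1 Ω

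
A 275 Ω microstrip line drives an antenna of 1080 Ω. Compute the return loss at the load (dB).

RL ≈ 4.52 dB

Γ = (1080 − 275)/(1080 + 275) = 0.594
RL = −20·log₁₀|Γ| = −20·log₁₀(0.594)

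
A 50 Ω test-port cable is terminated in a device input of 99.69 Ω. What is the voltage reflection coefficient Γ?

Γ = (Z_L − Z_0)/(Z_L + Z_0) = (99.69 − 50)/(99.69 + 50) = 49.69/149.7

Γ = 0.332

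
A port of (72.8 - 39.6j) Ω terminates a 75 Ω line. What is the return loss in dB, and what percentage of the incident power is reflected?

RL ≈ 11.7 dB; 6.72% of incident power reflected

Γ = (-2.2 − j39.6)/(147.8 − j39.6), |Γ| = 0.259
RL = −20·log₁₀(0.259) = 11.7 dB
P_refl/P_inc = |Γ|² = 0.0672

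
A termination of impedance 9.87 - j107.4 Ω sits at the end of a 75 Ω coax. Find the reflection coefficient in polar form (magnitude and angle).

Γ = (Z_L − Z_0)/(Z_L + Z_0) = (-65.13 − j107.4)/(84.87 − j107.4)
|Γ| = 126/137 = 0.918

Γ ≈ 0.918 ∠ -69.6°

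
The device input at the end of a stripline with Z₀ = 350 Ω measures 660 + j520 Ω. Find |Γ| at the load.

Γ = (Z_L − Z_0)/(Z_L + Z_0) = (310 + j520)/(1010 + j520)
|Γ| = 605/1140

|Γ| ≈ 0.533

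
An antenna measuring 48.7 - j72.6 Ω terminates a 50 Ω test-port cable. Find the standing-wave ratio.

Γ = (Z_L − Z_0)/(Z_L + Z_0) = (-1.3 − j72.6)/(98.7 − j72.6)
|Γ| = 72.6/123 = 0.593
VSWR = (1 + |Γ|)/(1 − |Γ|) = 1.59/0.407

VSWR ≈ 3.91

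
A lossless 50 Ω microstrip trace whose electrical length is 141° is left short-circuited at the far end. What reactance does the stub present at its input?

tan(βl) = -0.81
For a short-circuited stub, Z_in = jZ_0·tan(βl)

X_in ≈ -40.5 Ω (capacitive)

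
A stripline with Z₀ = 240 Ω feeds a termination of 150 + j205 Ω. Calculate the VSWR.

VSWR ≈ 3.07

Γ = (Z_L − Z_0)/(Z_L + Z_0) = (-90 + j205)/(390 + j205)
|Γ| = 224/441 = 0.508
VSWR = (1 + |Γ|)/(1 − |Γ|) = 1.51/0.492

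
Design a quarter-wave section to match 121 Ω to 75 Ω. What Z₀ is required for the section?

Z_qwt = √(Z_0·R_L) = √(75 × 121) = √9075

Z_qwt ≈ 95.3 Ω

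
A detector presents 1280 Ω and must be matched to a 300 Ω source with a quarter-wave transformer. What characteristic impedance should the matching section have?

Z_qwt ≈ 620 Ω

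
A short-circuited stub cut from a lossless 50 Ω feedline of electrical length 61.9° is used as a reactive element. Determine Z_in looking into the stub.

Z_in ≈ +j93.6 Ω

tan(βl) = 1.87
For a short-circuited stub, Z_in = jZ_0·tan(βl)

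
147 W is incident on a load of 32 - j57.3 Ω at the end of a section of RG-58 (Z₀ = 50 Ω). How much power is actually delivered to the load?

P_delivered ≈ 94 W

|Γ| = |(-18 − j57.3)/(82 − j57.3)| = 0.6
|Γ|² = 0.36
P_refl = |Γ|²·P_inc = 53 W, P_del = (1 − |Γ|²)·P_inc = 94 W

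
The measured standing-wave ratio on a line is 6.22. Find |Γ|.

|Γ| = (S − 1)/(S + 1) = (6.22 − 1)/(6.22 + 1) = 5.22/7.22

|Γ| ≈ 0.723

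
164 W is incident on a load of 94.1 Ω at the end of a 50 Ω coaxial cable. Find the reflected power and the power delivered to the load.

P_reflected ≈ 15.4 W; P_delivered ≈ 149 W

Γ = (94.1 − 50)/(94.1 + 50) = 0.306
|Γ|² = 0.0937
P_refl = |Γ|²·P_inc = 15.4 W, P_del = (1 − |Γ|²)·P_inc = 149 W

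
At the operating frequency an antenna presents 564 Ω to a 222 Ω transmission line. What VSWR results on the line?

For a purely resistive load, VSWR = R_L/Z_0 or Z_0/R_L (whichever > 1) = 564/222

VSWR ≈ 2.54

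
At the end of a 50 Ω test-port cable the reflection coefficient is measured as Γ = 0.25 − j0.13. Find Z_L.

Z_L = Z_0·(1 + Γ)/(1 − Γ) = 50·(1.25 − j0.13)/(0.75 + j0.13)

Z_L ≈ 79.4 − j22.4 Ω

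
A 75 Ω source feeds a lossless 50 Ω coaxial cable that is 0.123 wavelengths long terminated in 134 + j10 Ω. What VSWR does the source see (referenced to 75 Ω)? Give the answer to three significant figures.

VSWR ≈ 2.89

βl = 2π × 0.123 = 44.3°
tan(βl) = 0.975
Z_in = Z_0·(Z_L + jZ_0·tanβl)/(Z_0 + jZ_L·tanβl) = 35 − j40.5 Ω
Γ_s = (Z_in − Z_s)/(Z_in + Z_s) = (-40 − j40.5)/(110 − j40.5), |Γ_s| = 0.486
VSWR = (1 + |Γ_s|)/(1 − |Γ_s|)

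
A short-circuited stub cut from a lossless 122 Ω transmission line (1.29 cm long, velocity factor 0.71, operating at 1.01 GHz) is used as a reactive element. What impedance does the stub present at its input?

Z_in ≈ +j49.3 Ω

λ = v/f = 0.71·c / 1.01 GHz = 0.211 m
βl = 2π·l/λ = 2π × 0.0612 = 22°
tan(βl) = 0.404
For a short-circuited stub, Z_in = jZ_0·tan(βl)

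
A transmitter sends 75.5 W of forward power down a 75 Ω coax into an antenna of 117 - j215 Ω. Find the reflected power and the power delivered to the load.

P_reflected ≈ 43.6 W; P_delivered ≈ 31.9 W

|Γ| = |(42 − j215)/(192 − j215)| = 0.76
|Γ|² = 0.578
P_refl = |Γ|²·P_inc = 43.6 W, P_del = (1 − |Γ|²)·P_inc = 31.9 W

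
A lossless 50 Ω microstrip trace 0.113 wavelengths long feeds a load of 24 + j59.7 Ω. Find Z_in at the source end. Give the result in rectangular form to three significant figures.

βl = 2π × 0.113 = 40.7°
tan(βl) = tan(40.7°) = 0.86
Z_in = Z_0·(Z_L + jZ_0·tanβl)/(Z_0 + jZ_L·tanβl)
     = 50·(24 + j103)/(-1.31 + j20.6)

Z_in ≈ 244 − j73.7 Ω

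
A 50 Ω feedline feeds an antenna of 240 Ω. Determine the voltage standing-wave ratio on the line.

VSWR ≈ 4.8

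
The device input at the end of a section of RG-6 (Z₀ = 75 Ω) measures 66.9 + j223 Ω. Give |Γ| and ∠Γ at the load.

Γ ≈ 0.844 ∠ 34.5°

Γ = (Z_L − Z_0)/(Z_L + Z_0) = (-8.1 + j223)/(141.9 + j223)
|Γ| = 223/264 = 0.844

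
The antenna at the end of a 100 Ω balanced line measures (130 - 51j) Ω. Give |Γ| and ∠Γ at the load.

Γ ≈ 0.251 ∠ -47°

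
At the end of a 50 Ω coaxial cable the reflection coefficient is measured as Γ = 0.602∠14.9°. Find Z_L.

Z_L ≈ 160 + j77.8 Ω

Z_L = Z_0·(1 + Γ)/(1 − Γ) = 50·(1.58 + j0.155)/(0.418 − j0.155)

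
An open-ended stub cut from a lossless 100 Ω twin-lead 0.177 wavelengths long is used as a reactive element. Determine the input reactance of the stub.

X_in ≈ -49.4 Ω (capacitive)

βl = 2π × 0.177 = 63.7°
tan(βl) = 2.03
For an open-ended stub, Z_in = −jZ_0·cot(βl) = −jZ_0/tan(βl)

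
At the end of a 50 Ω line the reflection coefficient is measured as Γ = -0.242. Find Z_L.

Z_L = Z_0·(1 + Γ)/(1 − Γ) = 50·(0.758)/(1.24)

Z_L ≈ 30.5 Ω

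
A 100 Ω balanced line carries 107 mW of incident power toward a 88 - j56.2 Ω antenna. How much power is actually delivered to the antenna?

|Γ| = |(-12 − j56.2)/(188 − j56.2)| = 0.293
|Γ|² = 0.0858
P_refl = |Γ|²·P_inc = 9.18 mW, P_del = (1 − |Γ|²)·P_inc = 97.8 mW

P_delivered ≈ 97.8 mW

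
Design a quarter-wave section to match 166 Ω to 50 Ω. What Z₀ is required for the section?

Z_qwt = √(Z_0·R_L) = √(50 × 166) = √8300

Z_qwt ≈ 91.1 Ω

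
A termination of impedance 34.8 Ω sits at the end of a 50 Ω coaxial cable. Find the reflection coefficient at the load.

Γ = -0.179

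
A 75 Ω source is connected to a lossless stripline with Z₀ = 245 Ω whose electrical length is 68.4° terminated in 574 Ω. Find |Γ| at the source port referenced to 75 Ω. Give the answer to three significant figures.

|Γ| ≈ 0.425

tan(βl) = 2.53
Z_in = Z_0·(Z_L + jZ_0·tanβl)/(Z_0 + jZ_L·tanβl) = 118 − j77.1 Ω
Γ_s = (Z_in − Z_s)/(Z_in + Z_s) = (42.6 − j77.1)/(193 − j77.1), |Γ_s| = 0.425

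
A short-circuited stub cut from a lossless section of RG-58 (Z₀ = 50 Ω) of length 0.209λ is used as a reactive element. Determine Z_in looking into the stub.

βl = 2π × 0.209 = 75.2°
tan(βl) = 3.8
For a short-circuited stub, Z_in = jZ_0·tan(βl)

Z_in ≈ +j190 Ω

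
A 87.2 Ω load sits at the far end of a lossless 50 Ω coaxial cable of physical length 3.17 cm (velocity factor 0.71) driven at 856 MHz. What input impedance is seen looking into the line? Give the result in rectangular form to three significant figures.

Z_in ≈ 42.5 − j24.9 Ω

λ = v/f = 0.71·c / 856 MHz = 0.249 m
βl = 2π·l/λ = 2π × 0.127 = 45.9°
tan(βl) = tan(45.9°) = 1.03
Z_in = Z_0·(Z_L + jZ_0·tanβl)/(Z_0 + jZ_L·tanβl)
     = 50·(87.2 + j51.5)/(50 + j89.9)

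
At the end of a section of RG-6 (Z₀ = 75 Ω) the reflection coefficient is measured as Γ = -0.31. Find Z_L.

Z_L ≈ 39.5 Ω

Z_L = Z_0·(1 + Γ)/(1 − Γ) = 75·(0.69)/(1.31)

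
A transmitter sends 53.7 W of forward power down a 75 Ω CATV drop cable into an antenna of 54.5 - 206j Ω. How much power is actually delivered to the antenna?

P_delivered ≈ 14.8 W

|Γ| = |(-20.5 − j206)/(129.5 − j206)| = 0.851
|Γ|² = 0.724
P_refl = |Γ|²·P_inc = 38.9 W, P_del = (1 − |Γ|²)·P_inc = 14.8 W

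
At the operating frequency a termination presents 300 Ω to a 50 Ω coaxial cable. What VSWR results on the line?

Γ = (300 − 50)/(300 + 50) = 0.714
VSWR = (1 + 0.714)/(1 − 0.714)

VSWR ≈ 6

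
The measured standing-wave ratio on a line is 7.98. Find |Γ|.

|Γ| = (S − 1)/(S + 1) = (7.98 − 1)/(7.98 + 1) = 6.98/8.98

|Γ| ≈ 0.777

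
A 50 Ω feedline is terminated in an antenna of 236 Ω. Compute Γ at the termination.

Γ = (Z_L − Z_0)/(Z_L + Z_0) = (236 − 50)/(236 + 50) = 186/286

Γ = 0.65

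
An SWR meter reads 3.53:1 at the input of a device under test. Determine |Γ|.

|Γ| = (S − 1)/(S + 1) = (3.53 − 1)/(3.53 + 1) = 2.53/4.53

|Γ| ≈ 0.558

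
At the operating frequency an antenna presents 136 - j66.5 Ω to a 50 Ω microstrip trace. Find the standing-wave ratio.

VSWR ≈ 3.45

Γ = (Z_L − Z_0)/(Z_L + Z_0) = (86 − j66.5)/(186 − j66.5)
|Γ| = 109/198 = 0.55
VSWR = (1 + |Γ|)/(1 − |Γ|) = 1.55/0.45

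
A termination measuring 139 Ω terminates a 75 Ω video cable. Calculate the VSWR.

Γ = (139 − 75)/(139 + 75) = 0.299
VSWR = (1 + 0.299)/(1 − 0.299)

VSWR ≈ 1.85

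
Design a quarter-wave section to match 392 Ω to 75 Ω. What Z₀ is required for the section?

Z_qwt = √(Z_0·R_L) = √(75 × 392) = √29400

Z_qwt ≈ 171 Ω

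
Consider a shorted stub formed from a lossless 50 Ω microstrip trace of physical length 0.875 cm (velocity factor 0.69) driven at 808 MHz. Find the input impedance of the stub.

λ = v/f = 0.69·c / 808 MHz = 0.256 m
βl = 2π·l/λ = 2π × 0.0342 = 12.3°
tan(βl) = 0.218
For a shorted stub, Z_in = jZ_0·tan(βl)

Z_in ≈ +j10.9 Ω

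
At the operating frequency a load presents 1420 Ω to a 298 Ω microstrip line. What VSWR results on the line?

Γ = (1420 − 298)/(1420 + 298) = 0.653
VSWR = (1 + 0.653)/(1 − 0.653)

VSWR ≈ 4.77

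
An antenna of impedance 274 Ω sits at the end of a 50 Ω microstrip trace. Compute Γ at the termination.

Γ = (Z_L − Z_0)/(Z_L + Z_0) = (274 − 50)/(274 + 50) = 224/324

Γ = 0.691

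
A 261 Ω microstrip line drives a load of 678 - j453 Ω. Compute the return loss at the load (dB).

RL ≈ 4.57 dB

Γ = (417 − j453)/(939 − j453), |Γ| = 0.591
RL = −20·log₁₀|Γ| = −20·log₁₀(0.591)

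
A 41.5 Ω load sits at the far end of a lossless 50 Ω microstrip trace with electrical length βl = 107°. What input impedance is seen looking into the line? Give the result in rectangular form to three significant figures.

tan(βl) = tan(107°) = -3.27
Z_in = Z_0·(Z_L + jZ_0·tanβl)/(Z_0 + jZ_L·tanβl)
     = 50·(41.5 − j164)/(50 − j136)

Z_in ≈ 58 − j6.08 Ω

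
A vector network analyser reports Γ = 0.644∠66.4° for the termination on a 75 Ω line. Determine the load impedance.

Z_L ≈ 48.8 + j98.5 Ω

Z_L = Z_0·(1 + Γ)/(1 − Γ) = 75·(1.26 + j0.59)/(0.742 − j0.59)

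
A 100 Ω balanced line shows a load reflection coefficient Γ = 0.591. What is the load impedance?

Z_L = Z_0·(1 + Γ)/(1 − Γ) = 100·(1.59)/(0.409)

Z_L ≈ 389 Ω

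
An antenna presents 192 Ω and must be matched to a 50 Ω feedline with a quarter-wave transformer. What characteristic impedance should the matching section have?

Z_qwt = √(Z_0·R_L) = √(50 × 192) = √9600

Z_qwt ≈ 98 Ω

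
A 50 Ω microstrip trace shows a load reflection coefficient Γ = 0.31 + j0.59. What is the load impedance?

Z_L ≈ 33.7 + j71.6 Ω

Z_L = Z_0·(1 + Γ)/(1 − Γ) = 50·(1.31 + j0.59)/(0.69 − j0.59)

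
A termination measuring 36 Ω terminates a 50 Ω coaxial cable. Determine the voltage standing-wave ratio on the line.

VSWR ≈ 1.39

For a purely resistive load, VSWR = R_L/Z_0 or Z_0/R_L (whichever > 1) = 50/36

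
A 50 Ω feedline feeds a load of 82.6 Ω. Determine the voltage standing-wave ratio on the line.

VSWR ≈ 1.65

Γ = (82.6 − 50)/(82.6 + 50) = 0.246
VSWR = (1 + 0.246)/(1 − 0.246)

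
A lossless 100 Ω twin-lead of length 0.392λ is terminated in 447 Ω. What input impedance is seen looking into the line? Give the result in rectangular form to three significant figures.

Z_in ≈ 52.7 + j109 Ω

βl = 2π × 0.392 = 141°
tan(βl) = tan(141°) = -0.806
Z_in = Z_0·(Z_L + jZ_0·tanβl)/(Z_0 + jZ_L·tanβl)
     = 100·(447 − j80.6)/(100 − j360)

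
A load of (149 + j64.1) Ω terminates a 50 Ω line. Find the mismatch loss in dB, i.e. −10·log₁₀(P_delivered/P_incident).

mismatch loss ≈ 1.66 dB

Γ = (99 + j64.1)/(199 + j64.1), |Γ| = 0.564
|Γ|² = 0.318, so P_del/P_inc = 1 − |Γ|² = 0.682
ML = −10·log₁₀(1 − |Γ|²)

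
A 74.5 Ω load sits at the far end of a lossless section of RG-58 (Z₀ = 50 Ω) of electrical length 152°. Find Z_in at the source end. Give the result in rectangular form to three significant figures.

tan(βl) = tan(152°) = -0.532
Z_in = Z_0·(Z_L + jZ_0·tanβl)/(Z_0 + jZ_L·tanβl)
     = 50·(74.5 − j26.6)/(50 − j39.6)

Z_in ≈ 58.7 + j19.9 Ω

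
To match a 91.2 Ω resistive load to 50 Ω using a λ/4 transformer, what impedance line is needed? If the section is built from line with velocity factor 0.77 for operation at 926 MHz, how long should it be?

Z_qwt ≈ 67.5 Ω; length ≈ 6.24 cm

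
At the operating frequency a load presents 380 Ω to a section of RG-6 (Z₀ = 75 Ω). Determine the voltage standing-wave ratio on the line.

VSWR ≈ 5.07

Γ = (380 − 75)/(380 + 75) = 0.67
VSWR = (1 + 0.67)/(1 − 0.67)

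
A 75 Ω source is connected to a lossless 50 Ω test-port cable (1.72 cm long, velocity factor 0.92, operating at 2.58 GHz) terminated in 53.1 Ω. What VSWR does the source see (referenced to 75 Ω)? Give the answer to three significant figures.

λ = v/f = 0.92·c / 2.58 GHz = 0.107 m
βl = 2π·l/λ = 2π × 0.161 = 57.9°
tan(βl) = 1.59
Z_in = Z_0·(Z_L + jZ_0·tanβl)/(Z_0 + jZ_L·tanβl) = 48.6 − j2.64 Ω
Γ_s = (Z_in − Z_s)/(Z_in + Z_s) = (-26.4 − j2.64)/(124 − j2.64), |Γ_s| = 0.214
VSWR = (1 + |Γ_s|)/(1 − |Γ_s|)

VSWR ≈ 1.55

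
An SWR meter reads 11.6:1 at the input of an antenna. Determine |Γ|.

|Γ| ≈ 0.841

|Γ| = (S − 1)/(S + 1) = (11.6 − 1)/(11.6 + 1) = 10.6/12.6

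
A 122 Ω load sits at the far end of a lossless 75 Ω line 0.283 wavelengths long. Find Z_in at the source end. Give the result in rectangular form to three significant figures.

Z_in ≈ 47.4 + j9.65 Ω

βl = 2π × 0.283 = 102°
tan(βl) = tan(102°) = -4.75
Z_in = Z_0·(Z_L + jZ_0·tanβl)/(Z_0 + jZ_L·tanβl)
     = 75·(122 − j357)/(75 − j580)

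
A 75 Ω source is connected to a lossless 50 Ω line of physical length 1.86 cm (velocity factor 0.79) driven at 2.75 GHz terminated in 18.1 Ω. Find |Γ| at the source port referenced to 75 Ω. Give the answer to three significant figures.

λ = v/f = 0.79·c / 2.75 GHz = 0.0862 m
βl = 2π·l/λ = 2π × 0.216 = 77.7°
tan(βl) = 4.58
Z_in = Z_0·(Z_L + jZ_0·tanβl)/(Z_0 + jZ_L·tanβl) = 106 + j53.1 Ω
Γ_s = (Z_in − Z_s)/(Z_in + Z_s) = (31.2 + j53.1)/(181 + j53.1), |Γ_s| = 0.326

|Γ| ≈ 0.326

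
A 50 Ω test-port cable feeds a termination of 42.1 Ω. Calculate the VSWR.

VSWR ≈ 1.19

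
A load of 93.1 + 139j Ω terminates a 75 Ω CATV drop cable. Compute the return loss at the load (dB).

RL ≈ 3.84 dB

Γ = (18.1 + j139)/(168.1 + j139), |Γ| = 0.643
RL = −20·log₁₀|Γ| = −20·log₁₀(0.643)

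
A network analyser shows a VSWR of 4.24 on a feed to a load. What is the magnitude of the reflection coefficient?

|Γ| ≈ 0.618

|Γ| = (S − 1)/(S + 1) = (4.24 − 1)/(4.24 + 1) = 3.24/5.24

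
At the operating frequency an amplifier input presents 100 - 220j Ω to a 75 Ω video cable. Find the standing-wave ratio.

Γ = (Z_L − Z_0)/(Z_L + Z_0) = (25 − j220)/(175 − j220)
|Γ| = 221/281 = 0.788
VSWR = (1 + |Γ|)/(1 − |Γ|) = 1.79/0.212

VSWR ≈ 8.42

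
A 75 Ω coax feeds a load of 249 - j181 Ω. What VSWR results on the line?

VSWR ≈ 5.18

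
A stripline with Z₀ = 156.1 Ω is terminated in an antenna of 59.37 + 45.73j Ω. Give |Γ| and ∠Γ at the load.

Γ = (Z_L − Z_0)/(Z_L + Z_0) = (-96.73 + j45.73)/(215.5 + j45.73)
|Γ| = 107/220 = 0.486

Γ ≈ 0.486 ∠ 143°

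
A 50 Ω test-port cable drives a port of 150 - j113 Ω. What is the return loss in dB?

RL ≈ 3.65 dB

Γ = (100 − j113)/(200 − j113), |Γ| = 0.657
RL = −20·log₁₀|Γ| = −20·log₁₀(0.657)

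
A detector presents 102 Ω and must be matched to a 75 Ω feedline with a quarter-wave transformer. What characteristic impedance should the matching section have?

Z_qwt ≈ 87.5 Ω

Z_qwt = √(Z_0·R_L) = √(75 × 102) = √7650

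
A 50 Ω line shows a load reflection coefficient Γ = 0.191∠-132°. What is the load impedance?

Z_L = Z_0·(1 + Γ)/(1 − Γ) = 50·(0.872 − j0.142)/(1.13 + j0.142)

Z_L ≈ 37.3 − j11 Ω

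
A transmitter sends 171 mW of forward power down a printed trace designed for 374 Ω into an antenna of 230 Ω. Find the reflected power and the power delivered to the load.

P_reflected ≈ 9.72 mW; P_delivered ≈ 161 mW

Γ = (230 − 374)/(230 + 374) = -0.238
|Γ|² = 0.0568
P_refl = |Γ|²·P_inc = 9.72 mW, P_del = (1 − |Γ|²)·P_inc = 161 mW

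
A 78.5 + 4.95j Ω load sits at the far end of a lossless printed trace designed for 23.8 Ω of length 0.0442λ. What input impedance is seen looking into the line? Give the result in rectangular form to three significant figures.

βl = 2π × 0.0442 = 15.9°
tan(βl) = tan(15.9°) = 0.285
Z_in = Z_0·(Z_L + jZ_0·tanβl)/(Z_0 + jZ_L·tanβl)
     = 23.8·(78.5 + j11.7)/(22.4 + j22.4)

Z_in ≈ 48 − j35.5 Ω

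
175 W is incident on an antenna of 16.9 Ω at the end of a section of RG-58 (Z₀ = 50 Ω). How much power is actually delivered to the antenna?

P_delivered ≈ 132 W

Γ = (16.9 − 50)/(16.9 + 50) = -0.495
|Γ|² = 0.245
P_refl = |Γ|²·P_inc = 42.8 W, P_del = (1 − |Γ|²)·P_inc = 132 W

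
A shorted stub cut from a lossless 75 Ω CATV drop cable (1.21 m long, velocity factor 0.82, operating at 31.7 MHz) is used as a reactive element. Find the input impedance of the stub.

Z_in ≈ +j112 Ω

λ = v/f = 0.82·c / 31.7 MHz = 7.76 m
βl = 2π·l/λ = 2π × 0.156 = 56.1°
tan(βl) = 1.49
For a shorted stub, Z_in = jZ_0·tan(βl)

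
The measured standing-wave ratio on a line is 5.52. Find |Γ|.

|Γ| = (S − 1)/(S + 1) = (5.52 − 1)/(5.52 + 1) = 4.52/6.52

|Γ| ≈ 0.693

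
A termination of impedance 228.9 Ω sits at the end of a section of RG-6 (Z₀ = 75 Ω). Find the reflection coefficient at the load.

Γ = 0.506

Γ = (Z_L − Z_0)/(Z_L + Z_0) = (228.9 − 75)/(228.9 + 75) = 153.9/303.9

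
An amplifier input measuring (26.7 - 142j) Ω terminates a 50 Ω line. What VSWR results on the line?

Γ = (Z_L − Z_0)/(Z_L + Z_0) = (-23.3 − j142)/(76.7 − j142)
|Γ| = 144/161 = 0.892
VSWR = (1 + |Γ|)/(1 − |Γ|) = 1.89/0.108

VSWR ≈ 17.5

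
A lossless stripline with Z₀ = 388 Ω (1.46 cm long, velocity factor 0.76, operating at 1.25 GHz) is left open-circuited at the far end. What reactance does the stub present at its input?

X_in ≈ -705 Ω (capacitive)

λ = v/f = 0.76·c / 1.25 GHz = 0.182 m
βl = 2π·l/λ = 2π × 0.08 = 28.8°
tan(βl) = 0.55
For an open-circuited stub, Z_in = −jZ_0·cot(βl) = −jZ_0/tan(βl)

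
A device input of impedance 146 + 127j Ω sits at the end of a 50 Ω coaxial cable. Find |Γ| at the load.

Γ = (Z_L − Z_0)/(Z_L + Z_0) = (96 + j127)/(196 + j127)
|Γ| = 159/234

|Γ| ≈ 0.682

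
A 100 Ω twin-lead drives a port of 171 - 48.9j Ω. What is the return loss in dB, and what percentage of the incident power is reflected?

Γ = (71 − j48.9)/(271 − j48.9), |Γ| = 0.313
RL = −20·log₁₀(0.313) = 10.1 dB
P_refl/P_inc = |Γ|² = 0.098

RL ≈ 10.1 dB; 9.8% of incident power reflected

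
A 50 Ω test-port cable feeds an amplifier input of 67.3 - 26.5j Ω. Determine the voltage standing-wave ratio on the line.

Γ = (Z_L − Z_0)/(Z_L + Z_0) = (17.3 − j26.5)/(117.3 − j26.5)
|Γ| = 31.6/120 = 0.263
VSWR = (1 + |Γ|)/(1 − |Γ|) = 1.26/0.737

VSWR ≈ 1.71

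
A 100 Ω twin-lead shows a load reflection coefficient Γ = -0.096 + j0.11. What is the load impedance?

Z_L = Z_0·(1 + Γ)/(1 − Γ) = 100·(0.904 + j0.11)/(1.1 − j0.11)

Z_L ≈ 80.7 + j18.1 Ω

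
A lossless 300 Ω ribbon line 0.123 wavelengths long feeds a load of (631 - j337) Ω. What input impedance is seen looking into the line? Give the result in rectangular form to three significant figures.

βl = 2π × 0.123 = 44.3°
tan(βl) = tan(44.3°) = 0.975
Z_in = Z_0·(Z_L + jZ_0·tanβl)/(Z_0 + jZ_L·tanβl)
     = 300·(631 − j44.4)/(629 + j615)

Z_in ≈ 143 − j161 Ω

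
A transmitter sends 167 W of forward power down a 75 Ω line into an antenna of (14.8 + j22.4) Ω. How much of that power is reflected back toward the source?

P_reflected ≈ 80.4 W

|Γ| = |(-60.2 + j22.4)/(89.8 + j22.4)| = 0.694
|Γ|² = 0.482
P_refl = |Γ|²·P_inc = 80.4 W, P_del = (1 − |Γ|²)·P_inc = 86.6 W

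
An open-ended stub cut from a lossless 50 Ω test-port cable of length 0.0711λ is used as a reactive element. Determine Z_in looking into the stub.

βl = 2π × 0.0711 = 25.6°
tan(βl) = 0.479
For an open-ended stub, Z_in = −jZ_0·cot(βl) = −jZ_0/tan(βl)

Z_in ≈ −j104 Ω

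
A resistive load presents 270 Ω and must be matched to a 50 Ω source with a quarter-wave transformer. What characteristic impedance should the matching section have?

Z_qwt ≈ 116 Ω

Z_qwt = √(Z_0·R_L) = √(50 × 270) = √13500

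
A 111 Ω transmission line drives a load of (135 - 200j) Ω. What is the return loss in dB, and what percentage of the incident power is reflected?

Γ = (24 − j200)/(246 − j200), |Γ| = 0.635
RL = −20·log₁₀(0.635) = 3.94 dB
P_refl/P_inc = |Γ|² = 0.404

RL ≈ 3.94 dB; 40.4% of incident power reflected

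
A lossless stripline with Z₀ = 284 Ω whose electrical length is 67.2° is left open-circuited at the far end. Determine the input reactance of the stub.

X_in ≈ -119 Ω (capacitive)

tan(βl) = 2.38
For an open-circuited stub, Z_in = −jZ_0·cot(βl) = −jZ_0/tan(βl)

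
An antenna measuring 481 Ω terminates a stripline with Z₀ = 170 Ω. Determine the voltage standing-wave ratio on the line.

Γ = (481 − 170)/(481 + 170) = 0.478
VSWR = (1 + 0.478)/(1 − 0.478)

VSWR ≈ 2.83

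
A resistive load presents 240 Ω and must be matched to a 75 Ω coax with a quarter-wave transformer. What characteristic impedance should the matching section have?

Z_qwt ≈ 134 Ω

Z_qwt = √(Z_0·R_L) = √(75 × 240) = √18000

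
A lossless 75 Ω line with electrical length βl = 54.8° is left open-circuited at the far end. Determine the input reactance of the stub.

X_in ≈ -52.9 Ω (capacitive)

tan(βl) = 1.42
For an open-circuited stub, Z_in = −jZ_0·cot(βl) = −jZ_0/tan(βl)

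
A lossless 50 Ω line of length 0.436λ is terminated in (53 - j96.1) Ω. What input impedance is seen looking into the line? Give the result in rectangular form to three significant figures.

Z_in ≈ 265 + j10.4 Ω

βl = 2π × 0.436 = 157°
tan(βl) = tan(157°) = -0.425
Z_in = Z_0·(Z_L + jZ_0·tanβl)/(Z_0 + jZ_L·tanβl)
     = 50·(53 − j117)/(9.13 − j22.5)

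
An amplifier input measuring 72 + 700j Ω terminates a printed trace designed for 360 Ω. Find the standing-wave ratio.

Γ = (Z_L − Z_0)/(Z_L + Z_0) = (-288 + j700)/(432 + j700)
|Γ| = 757/823 = 0.92
VSWR = (1 + |Γ|)/(1 − |Γ|) = 1.92/0.0798

VSWR ≈ 24.1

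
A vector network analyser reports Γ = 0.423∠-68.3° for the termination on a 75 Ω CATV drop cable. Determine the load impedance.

Z_L ≈ 71.1 − j68.1 Ω

Z_L = Z_0·(1 + Γ)/(1 − Γ) = 75·(1.16 − j0.393)/(0.844 + j0.393)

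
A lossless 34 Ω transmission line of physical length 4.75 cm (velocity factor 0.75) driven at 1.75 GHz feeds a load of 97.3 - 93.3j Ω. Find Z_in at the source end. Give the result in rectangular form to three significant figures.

Z_in ≈ 15.9 + j41.7 Ω

λ = v/f = 0.75·c / 1.75 GHz = 0.129 m
βl = 2π·l/λ = 2π × 0.369 = 133°
tan(βl) = tan(133°) = -1.07
Z_in = Z_0·(Z_L + jZ_0·tanβl)/(Z_0 + jZ_L·tanβl)
     = 34·(97.3 − j130)/(-66.1 − j104)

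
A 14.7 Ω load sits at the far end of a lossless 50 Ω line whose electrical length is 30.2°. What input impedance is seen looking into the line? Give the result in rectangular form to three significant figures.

Z_in ≈ 19.1 + j25.8 Ω

tan(βl) = tan(30.2°) = 0.582
Z_in = Z_0·(Z_L + jZ_0·tanβl)/(Z_0 + jZ_L·tanβl)
     = 50·(14.7 + j29.1)/(50 + j8.56)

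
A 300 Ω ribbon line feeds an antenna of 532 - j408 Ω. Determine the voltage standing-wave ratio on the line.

Γ = (Z_L − Z_0)/(Z_L + Z_0) = (232 − j408)/(832 − j408)
|Γ| = 469/927 = 0.506
VSWR = (1 + |Γ|)/(1 − |Γ|) = 1.51/0.494

VSWR ≈ 3.05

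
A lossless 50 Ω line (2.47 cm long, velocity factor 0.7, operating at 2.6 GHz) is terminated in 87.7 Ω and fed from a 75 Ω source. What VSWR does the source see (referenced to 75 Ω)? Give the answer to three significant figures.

λ = v/f = 0.7·c / 2.6 GHz = 0.0808 m
βl = 2π·l/λ = 2π × 0.306 = 110°
tan(βl) = -2.73
Z_in = Z_0·(Z_L + jZ_0·tanβl)/(Z_0 + jZ_L·tanβl) = 31 + j11.8 Ω
Γ_s = (Z_in − Z_s)/(Z_in + Z_s) = (-44 + j11.8)/(106 + j11.8), |Γ_s| = 0.428
VSWR = (1 + |Γ_s|)/(1 − |Γ_s|)

VSWR ≈ 2.49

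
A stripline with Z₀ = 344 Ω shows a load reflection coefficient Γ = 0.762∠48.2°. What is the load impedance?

Z_L ≈ 255 + j692 Ω

Z_L = Z_0·(1 + Γ)/(1 − Γ) = 344·(1.51 + j0.568)/(0.492 − j0.568)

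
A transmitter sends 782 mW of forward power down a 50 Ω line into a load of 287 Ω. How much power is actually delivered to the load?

P_delivered ≈ 395 mW

Γ = (287 − 50)/(287 + 50) = 0.703
|Γ|² = 0.495
P_refl = |Γ|²·P_inc = 387 mW, P_del = (1 − |Γ|²)·P_inc = 395 mW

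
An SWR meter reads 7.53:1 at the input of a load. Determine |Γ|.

|Γ| ≈ 0.766

|Γ| = (S − 1)/(S + 1) = (7.53 − 1)/(7.53 + 1) = 6.53/8.53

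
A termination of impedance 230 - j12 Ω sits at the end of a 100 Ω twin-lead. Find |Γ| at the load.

|Γ| ≈ 0.395

Γ = (Z_L − Z_0)/(Z_L + Z_0) = (130 − j12)/(330 − j12)
|Γ| = 131/330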